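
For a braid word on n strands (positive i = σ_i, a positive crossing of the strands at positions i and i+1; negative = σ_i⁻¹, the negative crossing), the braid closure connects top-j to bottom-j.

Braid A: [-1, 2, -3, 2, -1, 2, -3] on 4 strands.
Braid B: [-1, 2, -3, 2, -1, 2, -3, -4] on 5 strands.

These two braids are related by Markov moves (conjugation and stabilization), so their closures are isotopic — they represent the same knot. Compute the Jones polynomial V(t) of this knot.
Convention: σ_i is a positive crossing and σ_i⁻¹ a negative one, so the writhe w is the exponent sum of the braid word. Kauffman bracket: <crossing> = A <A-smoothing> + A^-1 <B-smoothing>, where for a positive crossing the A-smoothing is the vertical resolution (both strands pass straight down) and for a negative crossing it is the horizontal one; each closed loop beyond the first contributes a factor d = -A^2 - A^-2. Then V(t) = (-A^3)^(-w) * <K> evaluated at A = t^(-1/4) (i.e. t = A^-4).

Markov-equivalent braids have isotopic closures, hence identical knot invariants. Strip the Markov moves from each word to reach a common short braid β, then compute V(t) once on β.
Braid A: s1^-1 s2 s3^-1 s2 s1^-1 s2 s3^-1 on 4 strands has no conjugating prefix/suffix or stabilization to strip; take β = s1^-1 s2 s3^-1 s2 s1^-1 s2 s3^-1.
Braid B: s1^-1 s2 s3^-1 s2 s1^-1 s2 s3^-1 s4^-1 on 5 strands reduces by inverse Markov moves (closure unchanged at each step):
  Destabilize: the word has the form β·s4^-1 where s4^-1 occurs only as the final letter (β ∈ B_4); drop it and the last strand → 4 strands.
Reduced to β = s1^-1 s2 s3^-1 s2 s1^-1 s2 s3^-1 on 4 strands, 7 crossings.
Both give the same β = s1^-1 s2 s3^-1 s2 s1^-1 s2 s3^-1 on 4 strands, so one state sum suffices:
Braid: s1^-1 s2 s3^-1 s2 s1^-1 s2 s3^-1 on 4 strands, 7 crossings.
Writhe w = (#positive) - (#negative) = 3 - 4 = -1.
State-sum expansion of <K>. There are 2^7 = 128 states.
Each crossing splits two ways (0=vertical, 1=horizontal). The state's weight is A^(#A-smoothings - #B-smoothings) * d^(loops - 1).
Tabulate the states by total A-exponent and number of loops L (A-exp: L × count):
  A^7: L=4 ×1
  A^5: L=3 ×7
  A^3: L=2 ×19, L=4 ×2
  A^1: L=1 ×21, L=3 ×14
  A^-1: L=2 ×32, L=4 ×3
  A^-3: L=3 ×21
  A^-5: L=4 ×7
  A^-7: L=5 ×1
Each group contributes A^e * Σ count * d^(L-1):
Powers of d = -A^2 - A^-2: d^2 = A^4 + 2 + A^-4; d^3 = -A^6 - 3*A^2 - 3*A^-2 - A^-6; d^4 = A^8 + 4*A^4 + 6 + 4*A^-4 + A^-8.
  A^7 * (d^3) = -A^13 - 3*A^9 - 3*A^5 - A
  A^5 * (7*d^2) = 7*A^9 + 14*A^5 + 7*A
  A^3 * (19*d + 2*d^3) = -2*A^9 - 25*A^5 - 25*A - 2*A^-3
  A^1 * (21 + 14*d^2) = 14*A^5 + 49*A + 14*A^-3
  A^-1 * (32*d + 3*d^3) = -3*A^5 - 41*A - 41*A^-3 - 3*A^-7
  A^-3 * (21*d^2) = 21*A + 42*A^-3 + 21*A^-7
  A^-5 * (7*d^3) = -7*A - 21*A^-3 - 21*A^-7 - 7*A^-11
  A^-7 * (d^4) = A + 4*A^-3 + 6*A^-7 + 4*A^-11 + A^-15
Summing the groups: <K> = -A^13 + 2*A^9 - 3*A^5 + 4*A - 4*A^-3 + 3*A^-7 - 3*A^-11 + A^-15
Normalise by the writhe: (-A^3)^(-w) = (-A^3)^(1) = -A^3, so f(A) = -A^3 * <K> = A^16 - 2*A^12 + 3*A^8 - 4*A^4 + 4 - 3*A^-4 + 3*A^-8 - A^-12.
Substitute A = t^(-1/4), i.e. A^e → t^(-e/4): V(t) = -t^3 + 3*t^2 - 3*t + 4 - 4*t^-1 + 3*t^-2 - 2*t^-3 + t^-4

Answer: -t^3 + 3*t^2 - 3*t + 4 - 4*t^-1 + 3*t^-2 - 2*t^-3 + t^-4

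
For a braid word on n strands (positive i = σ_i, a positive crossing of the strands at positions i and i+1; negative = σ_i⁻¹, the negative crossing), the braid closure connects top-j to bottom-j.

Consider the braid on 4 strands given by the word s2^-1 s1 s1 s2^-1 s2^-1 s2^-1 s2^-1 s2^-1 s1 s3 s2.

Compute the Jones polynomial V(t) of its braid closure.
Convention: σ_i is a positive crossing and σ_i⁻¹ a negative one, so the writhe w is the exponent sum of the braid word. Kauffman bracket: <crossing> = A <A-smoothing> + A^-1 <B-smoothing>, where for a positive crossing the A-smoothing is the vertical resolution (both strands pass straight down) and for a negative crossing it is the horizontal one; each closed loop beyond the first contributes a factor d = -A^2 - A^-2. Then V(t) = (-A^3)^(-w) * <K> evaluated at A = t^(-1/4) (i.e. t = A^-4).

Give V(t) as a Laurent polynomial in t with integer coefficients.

-t^2 + t - 1 + 3*t^-1 - 2*t^-2 + 3*t^-3 - 2*t^-4 + t^-5 - t^-6

Derivation:
The presented braid s2^-1 s1 s1 s2^-1 s2^-1 s2^-1 s2^-1 s2^-1 s1 s3 s2 on 4 strands reduces by inverse Markov moves (closure unchanged at each step):
  Deconjugate: the word is γ·β·γ⁻¹ with γ = s2^-1 (prefix) and γ⁻¹ = s2 (suffix); strip both.
  Destabilize: the word has the form β·s3 where s3 occurs only as the final letter (β ∈ B_3); drop it and the last strand → 3 strands.
Reduced to β = s1 s1 s2^-1 s2^-1 s2^-1 s2^-1 s2^-1 s1 on 3 strands, 8 crossings.
Compute on β:
Braid: s1 s1 s2^-1 s2^-1 s2^-1 s2^-1 s2^-1 s1 on 3 strands, 8 crossings.
Writhe w = (#positive) - (#negative) = 3 - 5 = -2.
Enumerate smoothing states for the bracket polynomial. There are 2^8 = 256 states.
Each crossing splits two ways (0=vertical, 1=horizontal). The state's weight is A^(#A-smoothings - #B-smoothings) * d^(loops - 1).
Tabulate the states by total A-exponent and number of loops L (A-exp: L × count):
  A^8: L=6 ×1
  A^6: L=5 ×8
  A^4: L=4 ×25, L=6 ×3
  A^2: L=3 ×40, L=5 ×15, L=7 ×1
  A^0: L=2 ×35, L=4 ×30, L=6 ×5
  A^-2: L=1 ×15, L=3 ×31, L=5 ×10
  A^-4: L=2 ×18, L=4 ×10
  A^-6: L=3 ×8
  A^-8: L=4 ×1
Each group contributes A^e * Σ count * d^(L-1):
Powers of d = -A^2 - A^-2: d^2 = A^4 + 2 + A^-4; d^3 = -A^6 - 3*A^2 - 3*A^-2 - A^-6; d^4 = A^8 + 4*A^4 + 6 + 4*A^-4 + A^-8; d^5 = -A^10 - 5*A^6 - 10*A^2 - 10*A^-2 - 5*A^-6 - A^-10; d^6 = A^12 + 6*A^8 + 15*A^4 + 20 + 15*A^-4 + 6*A^-8 + A^-12.
  A^8 * (d^5) = -A^18 - 5*A^14 - 10*A^10 - 10*A^6 - 5*A^2 - A^-2
  A^6 * (8*d^4) = 8*A^14 + 32*A^10 + 48*A^6 + 32*A^2 + 8*A^-2
  A^4 * (25*d^3 + 3*d^5) = -3*A^14 - 40*A^10 - 105*A^6 - 105*A^2 - 40*A^-2 - 3*A^-6
  A^2 * (40*d^2 + 15*d^4 + d^6) = A^14 + 21*A^10 + 115*A^6 + 190*A^2 + 115*A^-2 + 21*A^-6 + A^-10
  A^0 * (35*d + 30*d^3 + 5*d^5) = -5*A^10 - 55*A^6 - 175*A^2 - 175*A^-2 - 55*A^-6 - 5*A^-10
  A^-2 * (15 + 31*d^2 + 10*d^4) = 10*A^6 + 71*A^2 + 137*A^-2 + 71*A^-6 + 10*A^-10
  A^-4 * (18*d + 10*d^3) = -10*A^2 - 48*A^-2 - 48*A^-6 - 10*A^-10
  A^-6 * (8*d^2) = 8*A^-2 + 16*A^-6 + 8*A^-10
  A^-8 * (d^3) = -A^-2 - 3*A^-6 - 3*A^-10 - A^-14
Summing the groups: <K> = -A^18 + A^14 - 2*A^10 + 3*A^6 - 2*A^2 + 3*A^-2 - A^-6 + A^-10 - A^-14
Normalise by the writhe: (-A^3)^(-w) = (-A^3)^(2) = A^6, so f(A) = A^6 * <K> = -A^24 + A^20 - 2*A^16 + 3*A^12 - 2*A^8 + 3*A^4 - 1 + A^-4 - A^-8.
Substitute A = t^(-1/4), i.e. A^e → t^(-e/4): V(t) = -t^2 + t - 1 + 3*t^-1 - 2*t^-2 + 3*t^-3 - 2*t^-4 + t^-5 - t^-6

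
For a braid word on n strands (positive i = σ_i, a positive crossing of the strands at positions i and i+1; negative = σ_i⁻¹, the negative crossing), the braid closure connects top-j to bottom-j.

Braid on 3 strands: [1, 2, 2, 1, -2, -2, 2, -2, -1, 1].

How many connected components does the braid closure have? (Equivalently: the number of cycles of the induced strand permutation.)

Track the strand permutation on 3 strands, starting from identity.
  step 1: s1 swaps positions 1,2 -> [2 1 3]
  step 2: s2 swaps positions 2,3 -> [2 3 1]
  step 3: s2 swaps positions 2,3 -> [2 1 3]
  step 4: s1 swaps positions 1,2 -> [1 2 3]
  step 5: s2^-1 swaps positions 2,3 -> [1 3 2]
  step 6: s2^-1 swaps positions 2,3 -> [1 2 3]
  step 7: s2 swaps positions 2,3 -> [1 3 2]
  step 8: s2^-1 swaps positions 2,3 -> [1 2 3]
  step 9: s1^-1 swaps positions 1,2 -> [2 1 3]
  step 10: s1 swaps positions 1,2 -> [1 2 3]
Final permutation (position -> original strand): [1 2 3]
Closure components = cycle count of this permutation = 3.

Answer: 3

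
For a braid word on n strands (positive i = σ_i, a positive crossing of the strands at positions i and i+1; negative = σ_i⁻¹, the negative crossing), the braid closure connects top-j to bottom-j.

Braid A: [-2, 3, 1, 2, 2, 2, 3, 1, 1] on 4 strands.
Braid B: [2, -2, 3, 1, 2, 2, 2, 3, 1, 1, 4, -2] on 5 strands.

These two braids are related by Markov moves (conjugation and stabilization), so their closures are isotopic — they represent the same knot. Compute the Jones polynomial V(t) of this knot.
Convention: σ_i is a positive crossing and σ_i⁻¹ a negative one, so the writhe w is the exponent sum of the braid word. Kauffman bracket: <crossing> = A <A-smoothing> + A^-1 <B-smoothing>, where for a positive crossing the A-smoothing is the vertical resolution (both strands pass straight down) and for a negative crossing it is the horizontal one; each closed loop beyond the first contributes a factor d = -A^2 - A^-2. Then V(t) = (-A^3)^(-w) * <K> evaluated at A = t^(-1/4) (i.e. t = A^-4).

Markov-equivalent braids have isotopic closures, hence identical knot invariants. Strip the Markov moves from each word to reach a common short braid β, then compute V(t) once on β.
Braid A: s2^-1 s3 s1 s2 s2 s2 s3 s1 s1 on 4 strands has no conjugating prefix/suffix or stabilization to strip; take β = s2^-1 s3 s1 s2 s2 s2 s3 s1 s1.
Braid B: s2 s2^-1 s3 s1 s2 s2 s2 s3 s1 s1 s4 s2^-1 on 5 strands reduces by inverse Markov moves (closure unchanged at each step):
  Deconjugate: the word is γ·β·γ⁻¹ with γ = s2 (prefix) and γ⁻¹ = s2^-1 (suffix); strip both.
  Destabilize: the word has the form β·s4 where s4 occurs only as the final letter (β ∈ B_4); drop it and the last strand → 4 strands.
Reduced to β = s2^-1 s3 s1 s2 s2 s2 s3 s1 s1 on 4 strands, 9 crossings.
Both give the same β = s2^-1 s3 s1 s2 s2 s2 s3 s1 s1 on 4 strands, so one state sum suffices:
Braid: s2^-1 s3 s1 s2 s2 s2 s3 s1 s1 on 4 strands, 9 crossings.
Writhe w = (#positive) - (#negative) = 8 - 1 = 7.
State-sum expansion of <K>. There are 2^9 = 512 states.
Smooth each crossing (0=||, 1=⌣⌢); contribution A^(Σ sign_k(1-2s_k)) * d^(L-1).
Tabulate the states by total A-exponent and number of loops L (A-exp: L × count):
  A^9: L=3 ×1
  A^7: L=2 ×5, L=4 ×4
  A^5: L=1 ×6, L=3 ×27, L=5 ×3
  A^3: L=2 ×57, L=4 ×26, L=6 ×1
  A^1: L=1 ×39, L=3 ×77, L=5 ×10
  A^-1: L=2 ×81, L=4 ×44, L=6 ×1
  A^-3: L=3 ×73, L=5 ×11
  A^-5: L=4 ×35, L=6 ×1
  A^-7: L=5 ×9
  A^-9: L=6 ×1
Each group contributes A^e * Σ count * d^(L-1):
Powers of d = -A^2 - A^-2: d^2 = A^4 + 2 + A^-4; d^3 = -A^6 - 3*A^2 - 3*A^-2 - A^-6; d^4 = A^8 + 4*A^4 + 6 + 4*A^-4 + A^-8; d^5 = -A^10 - 5*A^6 - 10*A^2 - 10*A^-2 - 5*A^-6 - A^-10.
  A^9 * (d^2) = A^13 + 2*A^9 + A^5
  A^7 * (5*d + 4*d^3) = -4*A^13 - 17*A^9 - 17*A^5 - 4*A
  A^5 * (6 + 27*d^2 + 3*d^4) = 3*A^13 + 39*A^9 + 78*A^5 + 39*A + 3*A^-3
  A^3 * (57*d + 26*d^3 + d^5) = -A^13 - 31*A^9 - 145*A^5 - 145*A - 31*A^-3 - A^-7
  A^1 * (39 + 77*d^2 + 10*d^4) = 10*A^9 + 117*A^5 + 253*A + 117*A^-3 + 10*A^-7
  A^-1 * (81*d + 44*d^3 + d^5) = -A^9 - 49*A^5 - 223*A - 223*A^-3 - 49*A^-7 - A^-11
  A^-3 * (73*d^2 + 11*d^4) = 11*A^5 + 117*A + 212*A^-3 + 117*A^-7 + 11*A^-11
  A^-5 * (35*d^3 + d^5) = -A^5 - 40*A - 115*A^-3 - 115*A^-7 - 40*A^-11 - A^-15
  A^-7 * (9*d^4) = 9*A + 36*A^-3 + 54*A^-7 + 36*A^-11 + 9*A^-15
  A^-9 * (d^5) = -A - 5*A^-3 - 10*A^-7 - 10*A^-11 - 5*A^-15 - A^-19
Summing the groups: <K> = -A^13 + 2*A^9 - 5*A^5 + 5*A - 6*A^-3 + 6*A^-7 - 4*A^-11 + 3*A^-15 - A^-19
Normalise by the writhe: (-A^3)^(-w) = (-A^3)^(-7) = -A^-21, so f(A) = -A^-21 * <K> = A^-8 - 2*A^-12 + 5*A^-16 - 5*A^-20 + 6*A^-24 - 6*A^-28 + 4*A^-32 - 3*A^-36 + A^-40.
Substitute A = t^(-1/4), i.e. A^e → t^(-e/4): V(t) = t^10 - 3*t^9 + 4*t^8 - 6*t^7 + 6*t^6 - 5*t^5 + 5*t^4 - 2*t^3 + t^2

Answer: t^10 - 3*t^9 + 4*t^8 - 6*t^7 + 6*t^6 - 5*t^5 + 5*t^4 - 2*t^3 + t^2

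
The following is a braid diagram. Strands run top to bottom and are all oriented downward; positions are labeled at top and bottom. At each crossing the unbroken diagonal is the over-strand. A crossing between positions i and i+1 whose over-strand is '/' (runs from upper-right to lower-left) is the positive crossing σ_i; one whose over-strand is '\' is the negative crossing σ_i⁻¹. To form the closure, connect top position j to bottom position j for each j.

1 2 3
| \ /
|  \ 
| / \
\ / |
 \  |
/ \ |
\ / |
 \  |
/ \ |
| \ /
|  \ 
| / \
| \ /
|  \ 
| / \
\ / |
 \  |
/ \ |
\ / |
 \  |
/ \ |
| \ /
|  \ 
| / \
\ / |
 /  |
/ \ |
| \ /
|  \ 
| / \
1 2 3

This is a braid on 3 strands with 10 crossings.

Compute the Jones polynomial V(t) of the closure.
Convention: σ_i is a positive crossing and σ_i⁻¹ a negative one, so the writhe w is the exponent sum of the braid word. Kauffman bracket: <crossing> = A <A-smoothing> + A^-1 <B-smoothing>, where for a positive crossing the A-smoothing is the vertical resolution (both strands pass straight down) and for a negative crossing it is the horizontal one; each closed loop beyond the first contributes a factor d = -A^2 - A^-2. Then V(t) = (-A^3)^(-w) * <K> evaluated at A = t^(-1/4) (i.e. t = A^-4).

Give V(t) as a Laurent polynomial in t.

t^-3 + t^-6 - t^-7 + t^-8 - t^-9 + t^-10 - t^-11

Derivation:
Reading the diagram top to bottom ('/'-over between positions i,i+1 = s_i, '\'-over = s_i^-1): braid word = s2^-1 s1^-1 s1^-1 s2^-1 s2^-1 s1^-1 s1^-1 s2^-1 s1 s2^-1.
Braid: s2^-1 s1^-1 s1^-1 s2^-1 s2^-1 s1^-1 s1^-1 s2^-1 s1 s2^-1 on 3 strands, 10 crossings.
Writhe w = (#positive) - (#negative) = 1 - 9 = -8.
Computing the Kauffman bracket via state sum. There are 2^10 = 1024 states.
Each crossing splits two ways (0=vertical, 1=horizontal). The state's weight is A^(#A-smoothings - #B-smoothings) * d^(loops - 1).
Tabulate the states by total A-exponent and number of loops L (A-exp: L × count):
  A^10: L=6 ×1
  A^8: L=5 ×10
  A^6: L=4 ×41, L=6 ×4
  A^4: L=3 ×86, L=5 ×34
  A^2: L=2 ×92, L=4 ×114, L=6 ×4
  A^0: L=1 ×40, L=3 ×185, L=5 ×27
  A^-2: L=2 ×142, L=4 ×67, L=6 ×1
  A^-4: L=1 ×40, L=3 ×76, L=5 ×4
  A^-6: L=2 ×39, L=4 ×6
  A^-8: L=1 ×5, L=3 ×5
  A^-10: L=2 ×1
Each group contributes A^e * Σ count * d^(L-1):
Powers of d = -A^2 - A^-2: d^2 = A^4 + 2 + A^-4; d^3 = -A^6 - 3*A^2 - 3*A^-2 - A^-6; d^4 = A^8 + 4*A^4 + 6 + 4*A^-4 + A^-8; d^5 = -A^10 - 5*A^6 - 10*A^2 - 10*A^-2 - 5*A^-6 - A^-10.
  A^10 * (d^5) = -A^20 - 5*A^16 - 10*A^12 - 10*A^8 - 5*A^4 - 1
  A^8 * (10*d^4) = 10*A^16 + 40*A^12 + 60*A^8 + 40*A^4 + 10
  A^6 * (41*d^3 + 4*d^5) = -4*A^16 - 61*A^12 - 163*A^8 - 163*A^4 - 61 - 4*A^-4
  A^4 * (86*d^2 + 34*d^4) = 34*A^12 + 222*A^8 + 376*A^4 + 222 + 34*A^-4
  A^2 * (92*d + 114*d^3 + 4*d^5) = -4*A^12 - 134*A^8 - 474*A^4 - 474 - 134*A^-4 - 4*A^-8
  A^0 * (40 + 185*d^2 + 27*d^4) = 27*A^8 + 293*A^4 + 572 + 293*A^-4 + 27*A^-8
  A^-2 * (142*d + 67*d^3 + d^5) = -A^8 - 72*A^4 - 353 - 353*A^-4 - 72*A^-8 - A^-12
  A^-4 * (40 + 76*d^2 + 4*d^4) = 4*A^4 + 92 + 216*A^-4 + 92*A^-8 + 4*A^-12
  A^-6 * (39*d + 6*d^3) = -6 - 57*A^-4 - 57*A^-8 - 6*A^-12
  A^-8 * (5 + 5*d^2) = 5*A^-4 + 15*A^-8 + 5*A^-12
  A^-10 * (d) = -A^-8 - A^-12
Summing the groups: <K> = -A^20 + A^16 - A^12 + A^8 - A^4 + 1 + A^-12
Normalise by the writhe: (-A^3)^(-w) = (-A^3)^(8) = A^24, so f(A) = A^24 * <K> = -A^44 + A^40 - A^36 + A^32 - A^28 + A^24 + A^12.
Substitute A = t^(-1/4), i.e. A^e → t^(-e/4): V(t) = t^-3 + t^-6 - t^-7 + t^-8 - t^-9 + t^-10 - t^-11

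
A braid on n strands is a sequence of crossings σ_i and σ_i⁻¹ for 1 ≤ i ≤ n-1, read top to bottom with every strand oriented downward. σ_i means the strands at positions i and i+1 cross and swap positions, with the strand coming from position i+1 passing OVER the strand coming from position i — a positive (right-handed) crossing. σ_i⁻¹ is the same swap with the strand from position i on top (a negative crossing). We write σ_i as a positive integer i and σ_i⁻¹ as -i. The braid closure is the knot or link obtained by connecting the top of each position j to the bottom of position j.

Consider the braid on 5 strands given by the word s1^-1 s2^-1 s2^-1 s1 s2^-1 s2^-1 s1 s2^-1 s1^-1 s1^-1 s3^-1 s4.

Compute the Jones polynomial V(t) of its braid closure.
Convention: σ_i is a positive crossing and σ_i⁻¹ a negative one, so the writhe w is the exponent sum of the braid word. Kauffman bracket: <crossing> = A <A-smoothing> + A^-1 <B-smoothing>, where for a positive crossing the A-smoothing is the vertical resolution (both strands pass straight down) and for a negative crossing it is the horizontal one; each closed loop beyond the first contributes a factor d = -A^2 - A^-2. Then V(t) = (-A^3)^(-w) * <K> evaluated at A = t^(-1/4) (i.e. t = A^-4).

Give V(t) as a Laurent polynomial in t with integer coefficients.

2*t^-2 - 3*t^-3 + 6*t^-4 - 7*t^-5 + 7*t^-6 - 7*t^-7 + 5*t^-8 - 3*t^-9 + t^-10

Derivation:
The presented braid s1^-1 s2^-1 s2^-1 s1 s2^-1 s2^-1 s1 s2^-1 s1^-1 s1^-1 s3^-1 s4 on 5 strands reduces by inverse Markov moves (closure unchanged at each step):
  Destabilize: the word has the form β·s4 where s4 occurs only as the final letter (β ∈ B_4); drop it and the last strand → 4 strands.
  Destabilize: the word has the form β·s3^-1 where s3^-1 occurs only as the final letter (β ∈ B_3); drop it and the last strand → 3 strands.
Reduced to β = s1^-1 s2^-1 s2^-1 s1 s2^-1 s2^-1 s1 s2^-1 s1^-1 s1^-1 on 3 strands, 10 crossings.
Compute on β:
Braid: s1^-1 s2^-1 s2^-1 s1 s2^-1 s2^-1 s1 s2^-1 s1^-1 s1^-1 on 3 strands, 10 crossings.
Writhe w = (#positive) - (#negative) = 2 - 8 = -6.
State-sum expansion of <K>. There are 2^10 = 1024 states.
Each crossing splits two ways (0=vertical, 1=horizontal). The state's weight is A^(#A-smoothings - #B-smoothings) * d^(loops - 1).
Tabulate the states by total A-exponent and number of loops L (A-exp: L × count):
  A^10: L=7 ×1
  A^8: L=6 ×10
  A^6: L=5 ×44, L=7 ×1
  A^4: L=4 ×110, L=6 ×10
  A^2: L=3 ×166, L=5 ×44
  A^0: L=2 ×144, L=4 ×106, L=6 ×2
  A^-2: L=1 ×57, L=3 ×140, L=5 ×13
  A^-4: L=2 ×91, L=4 ×28, L=6 ×1
  A^-6: L=1 ×16, L=3 ×26, L=5 ×3
  A^-8: L=2 ×7, L=4 ×3
  A^-10: L=3 ×1
Each group contributes A^e * Σ count * d^(L-1):
Powers of d = -A^2 - A^-2: d^2 = A^4 + 2 + A^-4; d^3 = -A^6 - 3*A^2 - 3*A^-2 - A^-6; d^4 = A^8 + 4*A^4 + 6 + 4*A^-4 + A^-8; d^5 = -A^10 - 5*A^6 - 10*A^2 - 10*A^-2 - 5*A^-6 - A^-10; d^6 = A^12 + 6*A^8 + 15*A^4 + 20 + 15*A^-4 + 6*A^-8 + A^-12.
  A^10 * (d^6) = A^22 + 6*A^18 + 15*A^14 + 20*A^10 + 15*A^6 + 6*A^2 + A^-2
  A^8 * (10*d^5) = -10*A^18 - 50*A^14 - 100*A^10 - 100*A^6 - 50*A^2 - 10*A^-2
  A^6 * (44*d^4 + d^6) = A^18 + 50*A^14 + 191*A^10 + 284*A^6 + 191*A^2 + 50*A^-2 + A^-6
  A^4 * (110*d^3 + 10*d^5) = -10*A^14 - 160*A^10 - 430*A^6 - 430*A^2 - 160*A^-2 - 10*A^-6
  A^2 * (166*d^2 + 44*d^4) = 44*A^10 + 342*A^6 + 596*A^2 + 342*A^-2 + 44*A^-6
  A^0 * (144*d + 106*d^3 + 2*d^5) = -2*A^10 - 116*A^6 - 482*A^2 - 482*A^-2 - 116*A^-6 - 2*A^-10
  A^-2 * (57 + 140*d^2 + 13*d^4) = 13*A^6 + 192*A^2 + 415*A^-2 + 192*A^-6 + 13*A^-10
  A^-4 * (91*d + 28*d^3 + d^5) = -A^6 - 33*A^2 - 185*A^-2 - 185*A^-6 - 33*A^-10 - A^-14
  A^-6 * (16 + 26*d^2 + 3*d^4) = 3*A^2 + 38*A^-2 + 86*A^-6 + 38*A^-10 + 3*A^-14
  A^-8 * (7*d + 3*d^3) = -3*A^-2 - 16*A^-6 - 16*A^-10 - 3*A^-14
  A^-10 * (d^2) = A^-6 + 2*A^-10 + A^-14
Summing the groups: <K> = A^22 - 3*A^18 + 5*A^14 - 7*A^10 + 7*A^6 - 7*A^2 + 6*A^-2 - 3*A^-6 + 2*A^-10
Normalise by the writhe: (-A^3)^(-w) = (-A^3)^(6) = A^18, so f(A) = A^18 * <K> = A^40 - 3*A^36 + 5*A^32 - 7*A^28 + 7*A^24 - 7*A^20 + 6*A^16 - 3*A^12 + 2*A^8.
Substitute A = t^(-1/4), i.e. A^e → t^(-e/4): V(t) = 2*t^-2 - 3*t^-3 + 6*t^-4 - 7*t^-5 + 7*t^-6 - 7*t^-7 + 5*t^-8 - 3*t^-9 + t^-10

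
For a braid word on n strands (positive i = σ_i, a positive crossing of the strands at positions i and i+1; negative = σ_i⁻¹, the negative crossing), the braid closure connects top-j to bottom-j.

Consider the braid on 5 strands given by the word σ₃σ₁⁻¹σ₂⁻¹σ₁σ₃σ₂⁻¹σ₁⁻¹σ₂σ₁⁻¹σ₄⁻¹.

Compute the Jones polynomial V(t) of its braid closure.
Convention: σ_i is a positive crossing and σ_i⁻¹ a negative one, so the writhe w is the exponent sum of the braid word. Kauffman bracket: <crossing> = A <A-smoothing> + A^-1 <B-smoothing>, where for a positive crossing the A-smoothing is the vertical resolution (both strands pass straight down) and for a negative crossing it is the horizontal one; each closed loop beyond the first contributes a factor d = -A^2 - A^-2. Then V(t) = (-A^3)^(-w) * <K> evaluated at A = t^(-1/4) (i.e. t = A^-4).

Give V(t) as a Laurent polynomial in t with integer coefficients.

The presented braid s3 s1^-1 s2^-1 s1 s3 s2^-1 s1^-1 s2 s1^-1 s4^-1 on 5 strands reduces by inverse Markov moves (closure unchanged at each step):
  Destabilize: the word has the form β·s4^-1 where s4^-1 occurs only as the final letter (β ∈ B_4); drop it and the last strand → 4 strands.
Reduced to β = s3 s1^-1 s2^-1 s1 s3 s2^-1 s1^-1 s2 s1^-1 on 4 strands, 9 crossings.
Compute on β:
Braid: s3 s1^-1 s2^-1 s1 s3 s2^-1 s1^-1 s2 s1^-1 on 4 strands, 9 crossings.
Writhe w = (#positive) - (#negative) = 4 - 5 = -1.
Enumerate smoothing states for the bracket polynomial. There are 2^9 = 512 states.
Smooth each crossing (0=||, 1=⌣⌢); contribution A^(Σ sign_k(1-2s_k)) * d^(L-1).
Tabulate the states by total A-exponent and number of loops L (A-exp: L × count):
  A^9: L=5 ×1
  A^7: L=4 ×9
  A^5: L=3 ×32, L=5 ×4
  A^3: L=2 ×53, L=4 ×30, L=6 ×1
  A^1: L=1 ×35, L=3 ×80, L=5 ×11
  A^-1: L=2 ×86, L=4 ×39, L=6 ×1
  A^-3: L=1 ×21, L=3 ×58, L=5 ×5
  A^-5: L=2 ×26, L=4 ×10
  A^-7: L=1 ×3, L=3 ×6
  A^-9: L=2 ×1
Each group contributes A^e * Σ count * d^(L-1):
Powers of d = -A^2 - A^-2: d^2 = A^4 + 2 + A^-4; d^3 = -A^6 - 3*A^2 - 3*A^-2 - A^-6; d^4 = A^8 + 4*A^4 + 6 + 4*A^-4 + A^-8; d^5 = -A^10 - 5*A^6 - 10*A^2 - 10*A^-2 - 5*A^-6 - A^-10.
  A^9 * (d^4) = A^17 + 4*A^13 + 6*A^9 + 4*A^5 + A
  A^7 * (9*d^3) = -9*A^13 - 27*A^9 - 27*A^5 - 9*A
  A^5 * (32*d^2 + 4*d^4) = 4*A^13 + 48*A^9 + 88*A^5 + 48*A + 4*A^-3
  A^3 * (53*d + 30*d^3 + d^5) = -A^13 - 35*A^9 - 153*A^5 - 153*A - 35*A^-3 - A^-7
  A^1 * (35 + 80*d^2 + 11*d^4) = 11*A^9 + 124*A^5 + 261*A + 124*A^-3 + 11*A^-7
  A^-1 * (86*d + 39*d^3 + d^5) = -A^9 - 44*A^5 - 213*A - 213*A^-3 - 44*A^-7 - A^-11
  A^-3 * (21 + 58*d^2 + 5*d^4) = 5*A^5 + 78*A + 167*A^-3 + 78*A^-7 + 5*A^-11
  A^-5 * (26*d + 10*d^3) = -10*A - 56*A^-3 - 56*A^-7 - 10*A^-11
  A^-7 * (3 + 6*d^2) = 6*A^-3 + 15*A^-7 + 6*A^-11
  A^-9 * (d) = -A^-7 - A^-11
Summing the groups: <K> = A^17 - 2*A^13 + 2*A^9 - 3*A^5 + 3*A - 3*A^-3 + 2*A^-7 - A^-11
Normalise by the writhe: (-A^3)^(-w) = (-A^3)^(1) = -A^3, so f(A) = -A^3 * <K> = -A^20 + 2*A^16 - 2*A^12 + 3*A^8 - 3*A^4 + 3 - 2*A^-4 + A^-8.
Substitute A = t^(-1/4), i.e. A^e → t^(-e/4): V(t) = t^2 - 2*t + 3 - 3*t^-1 + 3*t^-2 - 2*t^-3 + 2*t^-4 - t^-5

Answer: t^2 - 2*t + 3 - 3*t^-1 + 3*t^-2 - 2*t^-3 + 2*t^-4 - t^-5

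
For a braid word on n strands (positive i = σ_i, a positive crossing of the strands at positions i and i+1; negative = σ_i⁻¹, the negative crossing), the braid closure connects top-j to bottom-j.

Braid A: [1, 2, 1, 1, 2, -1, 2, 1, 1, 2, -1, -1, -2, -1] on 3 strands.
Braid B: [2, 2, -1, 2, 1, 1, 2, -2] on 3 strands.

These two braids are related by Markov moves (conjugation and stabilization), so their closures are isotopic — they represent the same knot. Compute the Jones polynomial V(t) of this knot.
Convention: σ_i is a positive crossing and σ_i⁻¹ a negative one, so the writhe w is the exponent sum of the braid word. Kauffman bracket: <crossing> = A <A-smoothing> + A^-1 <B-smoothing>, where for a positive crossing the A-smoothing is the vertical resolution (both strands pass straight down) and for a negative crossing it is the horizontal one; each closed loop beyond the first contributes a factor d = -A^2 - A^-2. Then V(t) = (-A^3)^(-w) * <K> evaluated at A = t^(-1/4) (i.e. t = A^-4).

Markov-equivalent braids have isotopic closures, hence identical knot invariants. Strip the Markov moves from each word to reach a common short braid β, then compute V(t) once on β.
Braid A: s1 s2 s1 s1 s2 s1^-1 s2 s1 s1 s2 s1^-1 s1^-1 s2^-1 s1^-1 on 3 strands reduces by inverse Markov moves (closure unchanged at each step):
  Deconjugate: the word is γ·β·γ⁻¹ with γ = s1 s2 (prefix) and γ⁻¹ = s2^-1 s1^-1 (suffix); strip both.
  Deconjugate: the word is γ·β·γ⁻¹ with γ = s1 s1 (prefix) and γ⁻¹ = s1^-1 s1^-1 (suffix); strip both.
Reduced to β = s2 s1^-1 s2 s1 s1 s2 on 3 strands, 6 crossings.
Braid B: s2 s2 s1^-1 s2 s1 s1 s2 s2^-1 on 3 strands reduces by inverse Markov moves (closure unchanged at each step):
  Deconjugate: the word is γ·β·γ⁻¹ with γ = s2 (prefix) and γ⁻¹ = s2^-1 (suffix); strip both.
Reduced to β = s2 s1^-1 s2 s1 s1 s2 on 3 strands, 6 crossings.
Both give the same β = s2 s1^-1 s2 s1 s1 s2 on 3 strands, so one state sum suffices:
Braid: s2 s1^-1 s2 s1 s1 s2 on 3 strands, 6 crossings.
Writhe w = (#positive) - (#negative) = 5 - 1 = 4.
Computing the Kauffman bracket via state sum. There are 2^6 = 64 states.
Each crossing splits two ways (0=vertical, 1=horizontal). The state's weight is A^(#A-smoothings - #B-smoothings) * d^(loops - 1).
Tabulate the states by total A-exponent and number of loops L (A-exp: L × count):
  A^6: L=2 ×1
  A^4: L=1 ×3, L=3 ×3
  A^2: L=2 ×14, L=4 ×1
  A^0: L=1 ×10, L=3 ×10
  A^-2: L=2 ×13, L=4 ×2
  A^-4: L=3 ×6
  A^-6: L=4 ×1
Each group contributes A^e * Σ count * d^(L-1):
Powers of d = -A^2 - A^-2: d^2 = A^4 + 2 + A^-4; d^3 = -A^6 - 3*A^2 - 3*A^-2 - A^-6.
  A^6 * (d) = -A^8 - A^4
  A^4 * (3 + 3*d^2) = 3*A^8 + 9*A^4 + 3
  A^2 * (14*d + d^3) = -A^8 - 17*A^4 - 17 - A^-4
  A^0 * (10 + 10*d^2) = 10*A^4 + 30 + 10*A^-4
  A^-2 * (13*d + 2*d^3) = -2*A^4 - 19 - 19*A^-4 - 2*A^-8
  A^-4 * (6*d^2) = 6 + 12*A^-4 + 6*A^-8
  A^-6 * (d^3) = -1 - 3*A^-4 - 3*A^-8 - A^-12
Summing the groups: <K> = A^8 - A^4 + 2 - A^-4 + A^-8 - A^-12
Normalise by the writhe: (-A^3)^(-w) = (-A^3)^(-4) = A^-12, so f(A) = A^-12 * <K> = A^-4 - A^-8 + 2*A^-12 - A^-16 + A^-20 - A^-24.
Substitute A = t^(-1/4), i.e. A^e → t^(-e/4): V(t) = -t^6 + t^5 - t^4 + 2*t^3 - t^2 + t

Answer: -t^6 + t^5 - t^4 + 2*t^3 - t^2 + t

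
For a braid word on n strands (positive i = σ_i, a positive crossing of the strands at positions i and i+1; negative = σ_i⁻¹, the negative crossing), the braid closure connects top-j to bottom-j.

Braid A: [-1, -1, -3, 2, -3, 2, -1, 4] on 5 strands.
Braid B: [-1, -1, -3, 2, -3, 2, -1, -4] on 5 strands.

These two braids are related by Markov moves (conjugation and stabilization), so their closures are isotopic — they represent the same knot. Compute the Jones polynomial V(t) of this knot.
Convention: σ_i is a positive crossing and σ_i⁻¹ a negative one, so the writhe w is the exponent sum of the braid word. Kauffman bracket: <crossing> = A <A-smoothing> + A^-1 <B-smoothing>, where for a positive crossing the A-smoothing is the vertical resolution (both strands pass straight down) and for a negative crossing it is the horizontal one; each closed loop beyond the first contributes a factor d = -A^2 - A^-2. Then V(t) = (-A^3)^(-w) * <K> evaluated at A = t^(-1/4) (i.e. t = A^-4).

Markov-equivalent braids have isotopic closures, hence identical knot invariants. Strip the Markov moves from each word to reach a common short braid β, then compute V(t) once on β.
Braid A: s1^-1 s1^-1 s3^-1 s2 s3^-1 s2 s1^-1 s4 on 5 strands reduces by inverse Markov moves (closure unchanged at each step):
  Destabilize: the word has the form β·s4 where s4 occurs only as the final letter (β ∈ B_4); drop it and the last strand → 4 strands.
Reduced to β = s1^-1 s1^-1 s3^-1 s2 s3^-1 s2 s1^-1 on 4 strands, 7 crossings.
Braid B: s1^-1 s1^-1 s3^-1 s2 s3^-1 s2 s1^-1 s4^-1 on 5 strands reduces by inverse Markov moves (closure unchanged at each step):
  Destabilize: the word has the form β·s4^-1 where s4^-1 occurs only as the final letter (β ∈ B_4); drop it and the last strand → 4 strands.
Reduced to β = s1^-1 s1^-1 s3^-1 s2 s3^-1 s2 s1^-1 on 4 strands, 7 crossings.
Both give the same β = s1^-1 s1^-1 s3^-1 s2 s3^-1 s2 s1^-1 on 4 strands, so one state sum suffices:
Braid: s1^-1 s1^-1 s3^-1 s2 s3^-1 s2 s1^-1 on 4 strands, 7 crossings.
Writhe w = (#positive) - (#negative) = 2 - 5 = -3.
Computing the Kauffman bracket via state sum. There are 2^7 = 128 states.
Smooth each crossing (0=||, 1=⌣⌢); contribution A^(Σ sign_k(1-2s_k)) * d^(L-1).
Tabulate the states by total A-exponent and number of loops L (A-exp: L × count):
  A^7: L=5 ×1
  A^5: L=4 ×7
  A^3: L=3 ×20, L=5 ×1
  A^1: L=2 ×27, L=4 ×8
  A^-1: L=1 ×15, L=3 ×19, L=5 ×1
  A^-3: L=2 ×17, L=4 ×4
  A^-5: L=3 ×7
  A^-7: L=4 ×1
Each group contributes A^e * Σ count * d^(L-1):
Powers of d = -A^2 - A^-2: d^2 = A^4 + 2 + A^-4; d^3 = -A^6 - 3*A^2 - 3*A^-2 - A^-6; d^4 = A^8 + 4*A^4 + 6 + 4*A^-4 + A^-8.
  A^7 * (d^4) = A^15 + 4*A^11 + 6*A^7 + 4*A^3 + A^-1
  A^5 * (7*d^3) = -7*A^11 - 21*A^7 - 21*A^3 - 7*A^-1
  A^3 * (20*d^2 + d^4) = A^11 + 24*A^7 + 46*A^3 + 24*A^-1 + A^-5
  A^1 * (27*d + 8*d^3) = -8*A^7 - 51*A^3 - 51*A^-1 - 8*A^-5
  A^-1 * (15 + 19*d^2 + d^4) = A^7 + 23*A^3 + 59*A^-1 + 23*A^-5 + A^-9
  A^-3 * (17*d + 4*d^3) = -4*A^3 - 29*A^-1 - 29*A^-5 - 4*A^-9
  A^-5 * (7*d^2) = 7*A^-1 + 14*A^-5 + 7*A^-9
  A^-7 * (d^3) = -A^-1 - 3*A^-5 - 3*A^-9 - A^-13
Summing the groups: <K> = A^15 - 2*A^11 + 2*A^7 - 3*A^3 + 3*A^-1 - 2*A^-5 + A^-9 - A^-13
Normalise by the writhe: (-A^3)^(-w) = (-A^3)^(3) = -A^9, so f(A) = -A^9 * <K> = -A^24 + 2*A^20 - 2*A^16 + 3*A^12 - 3*A^8 + 2*A^4 - 1 + A^-4.
Substitute A = t^(-1/4), i.e. A^e → t^(-e/4): V(t) = t - 1 + 2*t^-1 - 3*t^-2 + 3*t^-3 - 2*t^-4 + 2*t^-5 - t^-6

Answer: t - 1 + 2*t^-1 - 3*t^-2 + 3*t^-3 - 2*t^-4 + 2*t^-5 - t^-6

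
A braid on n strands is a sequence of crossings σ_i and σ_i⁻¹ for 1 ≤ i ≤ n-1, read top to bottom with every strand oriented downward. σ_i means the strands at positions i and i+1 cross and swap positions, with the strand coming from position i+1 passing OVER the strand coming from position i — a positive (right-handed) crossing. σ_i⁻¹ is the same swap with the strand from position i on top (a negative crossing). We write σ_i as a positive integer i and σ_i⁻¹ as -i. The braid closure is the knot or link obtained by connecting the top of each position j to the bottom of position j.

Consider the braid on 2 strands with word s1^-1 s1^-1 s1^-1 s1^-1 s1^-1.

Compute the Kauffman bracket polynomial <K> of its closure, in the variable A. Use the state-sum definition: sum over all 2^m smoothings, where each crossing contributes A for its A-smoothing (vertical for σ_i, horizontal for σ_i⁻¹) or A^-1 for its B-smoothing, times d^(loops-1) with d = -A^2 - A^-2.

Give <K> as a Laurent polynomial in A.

Braid: s1^-1 s1^-1 s1^-1 s1^-1 s1^-1 on 2 strands, 5 crossings.
Writhe w = (#positive) - (#negative) = 0 - 5 = -5.
State-sum expansion of <K>. There are 2^5 = 32 states.
For each crossing: s=0 is the vertical smoothing, s=1 horizontal. Crossing k contributes A^(sign_k * (1 - 2*s_k)); loop factor d = -A^2 - A^-2.
  state 00000: A-exp=-5, loops=2, term = A^-5 * d^1
  state 00001: A-exp=-3, loops=1, term = A^-3 * d^0
  state 00010: A-exp=-3, loops=1, term = A^-3 * d^0
  state 00011: A-exp=-1, loops=2, term = A^-1 * d^1
  state 00100: A-exp=-3, loops=1, term = A^-3 * d^0
  state 00101: A-exp=-1, loops=2, term = A^-1 * d^1
  state 00110: A-exp=-1, loops=2, term = A^-1 * d^1
  state 00111: A-exp=+1, loops=3, term = A^1 * d^2
  state 01000: A-exp=-3, loops=1, term = A^-3 * d^0
  state 01001: A-exp=-1, loops=2, term = A^-1 * d^1
  state 01010: A-exp=-1, loops=2, term = A^-1 * d^1
  state 01011: A-exp=+1, loops=3, term = A^1 * d^2
  state 01100: A-exp=-1, loops=2, term = A^-1 * d^1
  state 01101: A-exp=+1, loops=3, term = A^1 * d^2
  state 01110: A-exp=+1, loops=3, term = A^1 * d^2
  state 01111: A-exp=+3, loops=4, term = A^3 * d^3
  state 10000: A-exp=-3, loops=1, term = A^-3 * d^0
  state 10001: A-exp=-1, loops=2, term = A^-1 * d^1
  state 10010: A-exp=-1, loops=2, term = A^-1 * d^1
  state 10011: A-exp=+1, loops=3, term = A^1 * d^2
  state 10100: A-exp=-1, loops=2, term = A^-1 * d^1
  state 10101: A-exp=+1, loops=3, term = A^1 * d^2
  state 10110: A-exp=+1, loops=3, term = A^1 * d^2
  state 10111: A-exp=+3, loops=4, term = A^3 * d^3
  state 11000: A-exp=-1, loops=2, term = A^-1 * d^1
  state 11001: A-exp=+1, loops=3, term = A^1 * d^2
  state 11010: A-exp=+1, loops=3, term = A^1 * d^2
  state 11011: A-exp=+3, loops=4, term = A^3 * d^3
  state 11100: A-exp=+1, loops=3, term = A^1 * d^2
  state 11101: A-exp=+3, loops=4, term = A^3 * d^3
  state 11110: A-exp=+3, loops=4, term = A^3 * d^3
  state 11111: A-exp=+5, loops=5, term = A^5 * d^4
Collect the terms by A-exponent (count of states per loop number):
Powers of d = -A^2 - A^-2: d^2 = A^4 + 2 + A^-4; d^3 = -A^6 - 3*A^2 - 3*A^-2 - A^-6; d^4 = A^8 + 4*A^4 + 6 + 4*A^-4 + A^-8.
  A^5 * (d^4) = A^13 + 4*A^9 + 6*A^5 + 4*A + A^-3
  A^3 * (5*d^3) = -5*A^9 - 15*A^5 - 15*A - 5*A^-3
  A^1 * (10*d^2) = 10*A^5 + 20*A + 10*A^-3
  A^-1 * (10*d) = -10*A - 10*A^-3
  A^-3 * (5) = 5*A^-3
  A^-5 * (d) = -A^-3 - A^-7
Summing the groups: <K> = A^13 - A^9 + A^5 - A - A^-7

Answer: A^13 - A^9 + A^5 - A - A^-7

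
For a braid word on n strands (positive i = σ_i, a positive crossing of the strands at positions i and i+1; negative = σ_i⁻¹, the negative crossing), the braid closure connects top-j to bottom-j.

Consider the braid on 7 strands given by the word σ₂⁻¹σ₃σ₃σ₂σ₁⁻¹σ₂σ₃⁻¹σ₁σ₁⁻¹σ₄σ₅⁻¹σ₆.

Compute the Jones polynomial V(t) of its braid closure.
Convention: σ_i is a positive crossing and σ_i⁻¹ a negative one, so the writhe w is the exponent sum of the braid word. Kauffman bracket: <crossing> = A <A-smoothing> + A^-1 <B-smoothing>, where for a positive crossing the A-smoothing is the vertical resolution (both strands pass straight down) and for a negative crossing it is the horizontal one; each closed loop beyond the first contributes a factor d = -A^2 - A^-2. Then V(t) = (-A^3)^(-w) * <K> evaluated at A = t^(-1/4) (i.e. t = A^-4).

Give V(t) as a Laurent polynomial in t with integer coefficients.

The presented braid s2^-1 s3 s3 s2 s1^-1 s2 s3^-1 s1 s1^-1 s4 s5^-1 s6 on 7 strands reduces by inverse Markov moves (closure unchanged at each step):
  Destabilize: the word has the form β·s6 where s6 occurs only as the final letter (β ∈ B_6); drop it and the last strand → 6 strands.
  Destabilize: the word has the form β·s5^-1 where s5^-1 occurs only as the final letter (β ∈ B_5); drop it and the last strand → 5 strands.
  Destabilize: the word has the form β·s4 where s4 occurs only as the final letter (β ∈ B_4); drop it and the last strand → 4 strands.
Reduced to β = s2^-1 s3 s3 s2 s1^-1 s2 s3^-1 s1 s1^-1 on 4 strands, 9 crossings.
Compute on β:
First cancel adjacent σ_i σ_i⁻¹ pairs (Reidemeister II — same braid, same closure): s2^-1 s3 s3 s2 s1^-1 s2 s3^-1 s1 s1^-1 → s2^-1 s3 s3 s2 s1^-1 s2 s3^-1.
Braid: s2^-1 s3 s3 s2 s1^-1 s2 s3^-1 on 4 strands, 7 crossings.
Writhe w = (#positive) - (#negative) = 4 - 3 = 1.
Computing the Kauffman bracket via state sum. There are 2^7 = 128 states.
For each crossing: s=0 is the vertical smoothing, s=1 horizontal. Crossing k contributes A^(sign_k * (1 - 2*s_k)); loop factor d = -A^2 - A^-2.
Tabulate the states by total A-exponent and number of loops L (A-exp: L × count):
  A^7: L=1 ×1
  A^5: L=2 ×7
  A^3: L=1 ×8, L=3 ×13
  A^1: L=2 ×26, L=4 ×9
  A^-1: L=1 ×4, L=3 ×29, L=5 ×2
  A^-3: L=2 ×8, L=4 ×13
  A^-5: L=3 ×5, L=5 ×2
  A^-7: L=4 ×1
Each group contributes A^e * Σ count * d^(L-1):
Powers of d = -A^2 - A^-2: d^2 = A^4 + 2 + A^-4; d^3 = -A^6 - 3*A^2 - 3*A^-2 - A^-6; d^4 = A^8 + 4*A^4 + 6 + 4*A^-4 + A^-8.
  A^7 * (1) = A^7
  A^5 * (7*d) = -7*A^7 - 7*A^3
  A^3 * (8 + 13*d^2) = 13*A^7 + 34*A^3 + 13*A^-1
  A^1 * (26*d + 9*d^3) = -9*A^7 - 53*A^3 - 53*A^-1 - 9*A^-5
  A^-1 * (4 + 29*d^2 + 2*d^4) = 2*A^7 + 37*A^3 + 74*A^-1 + 37*A^-5 + 2*A^-9
  A^-3 * (8*d + 13*d^3) = -13*A^3 - 47*A^-1 - 47*A^-5 - 13*A^-9
  A^-5 * (5*d^2 + 2*d^4) = 2*A^3 + 13*A^-1 + 22*A^-5 + 13*A^-9 + 2*A^-13
  A^-7 * (d^3) = -A^-1 - 3*A^-5 - 3*A^-9 - A^-13
Summing the groups: <K> = -A^-1 - A^-9 + A^-13
Normalise by the writhe: (-A^3)^(-w) = (-A^3)^(-1) = -A^-3, so f(A) = -A^-3 * <K> = A^-4 + A^-12 - A^-16.
Substitute A = t^(-1/4), i.e. A^e → t^(-e/4): V(t) = -t^4 + t^3 + t

Answer: -t^4 + t^3 + t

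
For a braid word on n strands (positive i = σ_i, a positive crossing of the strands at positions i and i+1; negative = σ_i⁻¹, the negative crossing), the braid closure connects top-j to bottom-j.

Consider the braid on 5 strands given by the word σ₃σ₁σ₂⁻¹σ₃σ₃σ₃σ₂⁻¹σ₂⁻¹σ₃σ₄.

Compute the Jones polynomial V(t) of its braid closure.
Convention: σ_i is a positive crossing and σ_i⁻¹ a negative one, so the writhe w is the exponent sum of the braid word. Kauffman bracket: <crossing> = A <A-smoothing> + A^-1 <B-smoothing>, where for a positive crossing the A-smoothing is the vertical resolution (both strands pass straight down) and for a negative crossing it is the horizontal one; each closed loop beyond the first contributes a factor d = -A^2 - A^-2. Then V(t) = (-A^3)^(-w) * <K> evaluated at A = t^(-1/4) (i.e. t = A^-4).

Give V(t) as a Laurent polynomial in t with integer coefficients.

The presented braid s3 s1 s2^-1 s3 s3 s3 s2^-1 s2^-1 s3 s4 on 5 strands reduces by inverse Markov moves (closure unchanged at each step):
  Destabilize: the word has the form β·s4 where s4 occurs only as the final letter (β ∈ B_4); drop it and the last strand → 4 strands.
Reduced to β = s3 s1 s2^-1 s3 s3 s3 s2^-1 s2^-1 s3 on 4 strands, 9 crossings.
Compute on β:
Braid: s3 s1 s2^-1 s3 s3 s3 s2^-1 s2^-1 s3 on 4 strands, 9 crossings.
Writhe w = (#positive) - (#negative) = 6 - 3 = 3.
State-sum expansion of <K>. There are 2^9 = 512 states.
Smooth each crossing (0=||, 1=⌣⌢); contribution A^(Σ sign_k(1-2s_k)) * d^(L-1).
Tabulate the states by total A-exponent and number of loops L (A-exp: L × count):
  A^9: L=5 ×1
  A^7: L=4 ×9
  A^5: L=3 ×32, L=5 ×4
  A^3: L=2 ×51, L=4 ×32, L=6 ×1
  A^1: L=1 ×27, L=3 ×81, L=5 ×18
  A^-1: L=2 ×53, L=4 ×67, L=6 ×6
  A^-3: L=3 ×50, L=5 ×33, L=7 ×1
  A^-5: L=4 ×27, L=6 ×9
  A^-7: L=5 ×8, L=7 ×1
  A^-9: L=6 ×1
Each group contributes A^e * Σ count * d^(L-1):
Powers of d = -A^2 - A^-2: d^2 = A^4 + 2 + A^-4; d^3 = -A^6 - 3*A^2 - 3*A^-2 - A^-6; d^4 = A^8 + 4*A^4 + 6 + 4*A^-4 + A^-8; d^5 = -A^10 - 5*A^6 - 10*A^2 - 10*A^-2 - 5*A^-6 - A^-10; d^6 = A^12 + 6*A^8 + 15*A^4 + 20 + 15*A^-4 + 6*A^-8 + A^-12.
  A^9 * (d^4) = A^17 + 4*A^13 + 6*A^9 + 4*A^5 + A
  A^7 * (9*d^3) = -9*A^13 - 27*A^9 - 27*A^5 - 9*A
  A^5 * (32*d^2 + 4*d^4) = 4*A^13 + 48*A^9 + 88*A^5 + 48*A + 4*A^-3
  A^3 * (51*d + 32*d^3 + d^5) = -A^13 - 37*A^9 - 157*A^5 - 157*A - 37*A^-3 - A^-7
  A^1 * (27 + 81*d^2 + 18*d^4) = 18*A^9 + 153*A^5 + 297*A + 153*A^-3 + 18*A^-7
  A^-1 * (53*d + 67*d^3 + 6*d^5) = -6*A^9 - 97*A^5 - 314*A - 314*A^-3 - 97*A^-7 - 6*A^-11
  A^-3 * (50*d^2 + 33*d^4 + d^6) = A^9 + 39*A^5 + 197*A + 318*A^-3 + 197*A^-7 + 39*A^-11 + A^-15
  A^-5 * (27*d^3 + 9*d^5) = -9*A^5 - 72*A - 171*A^-3 - 171*A^-7 - 72*A^-11 - 9*A^-15
  A^-7 * (8*d^4 + d^6) = A^5 + 14*A + 47*A^-3 + 68*A^-7 + 47*A^-11 + 14*A^-15 + A^-19
  A^-9 * (d^5) = -A - 5*A^-3 - 10*A^-7 - 10*A^-11 - 5*A^-15 - A^-19
Summing the groups: <K> = A^17 - 2*A^13 + 3*A^9 - 5*A^5 + 4*A - 5*A^-3 + 4*A^-7 - 2*A^-11 + A^-15
Normalise by the writhe: (-A^3)^(-w) = (-A^3)^(-3) = -A^-9, so f(A) = -A^-9 * <K> = -A^8 + 2*A^4 - 3 + 5*A^-4 - 4*A^-8 + 5*A^-12 - 4*A^-16 + 2*A^-20 - A^-24.
Substitute A = t^(-1/4), i.e. A^e → t^(-e/4): V(t) = -t^6 + 2*t^5 - 4*t^4 + 5*t^3 - 4*t^2 + 5*t - 3 + 2*t^-1 - t^-2

Answer: -t^6 + 2*t^5 - 4*t^4 + 5*t^3 - 4*t^2 + 5*t - 3 + 2*t^-1 - t^-2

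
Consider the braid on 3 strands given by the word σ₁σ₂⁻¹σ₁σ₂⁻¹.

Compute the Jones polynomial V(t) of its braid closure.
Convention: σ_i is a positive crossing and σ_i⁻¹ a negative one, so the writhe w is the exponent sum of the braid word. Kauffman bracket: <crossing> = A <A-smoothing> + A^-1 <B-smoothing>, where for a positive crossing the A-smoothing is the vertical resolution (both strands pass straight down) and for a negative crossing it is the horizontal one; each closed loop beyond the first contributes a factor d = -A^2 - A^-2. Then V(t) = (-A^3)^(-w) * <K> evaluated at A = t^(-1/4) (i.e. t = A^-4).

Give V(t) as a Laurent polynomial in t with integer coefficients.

t^2 - t + 1 - t^-1 + t^-2

Derivation:
Braid: s1 s2^-1 s1 s2^-1 on 3 strands, 4 crossings.
Writhe w = (#positive) - (#negative) = 2 - 2 = 0.
Computing the Kauffman bracket via state sum. There are 2^4 = 16 states.
Each crossing splits two ways (0=vertical, 1=horizontal). The state's weight is A^(#A-smoothings - #B-smoothings) * d^(loops - 1).
  state 0000: A-exp=+0, loops=3, term = A^0 * d^2
  state 0001: A-exp=+2, loops=2, term = A^2 * d^1
  state 0010: A-exp=-2, loops=2, term = A^-2 * d^1
  state 0011: A-exp=+0, loops=1, term = A^0 * d^0
  state 0100: A-exp=+2, loops=2, term = A^2 * d^1
  state 0101: A-exp=+4, loops=3, term = A^4 * d^2
  state 0110: A-exp=+0, loops=1, term = A^0 * d^0
  state 0111: A-exp=+2, loops=2, term = A^2 * d^1
  state 1000: A-exp=-2, loops=2, term = A^-2 * d^1
  state 1001: A-exp=+0, loops=1, term = A^0 * d^0
  state 1010: A-exp=-4, loops=3, term = A^-4 * d^2
  state 1011: A-exp=-2, loops=2, term = A^-2 * d^1
  state 1100: A-exp=+0, loops=1, term = A^0 * d^0
  state 1101: A-exp=+2, loops=2, term = A^2 * d^1
  state 1110: A-exp=-2, loops=2, term = A^-2 * d^1
  state 1111: A-exp=+0, loops=1, term = A^0 * d^0
Collect the terms by A-exponent (count of states per loop number):
Powers of d = -A^2 - A^-2: d^2 = A^4 + 2 + A^-4.
  A^4 * (d^2) = A^8 + 2*A^4 + 1
  A^2 * (4*d) = -4*A^4 - 4
  A^0 * (5 + d^2) = A^4 + 7 + A^-4
  A^-2 * (4*d) = -4 - 4*A^-4
  A^-4 * (d^2) = 1 + 2*A^-4 + A^-8
Summing the groups: <K> = A^8 - A^4 + 1 - A^-4 + A^-8
Normalise by the writhe: (-A^3)^(-w) = (-A^3)^(0) = 1, so f(A) = 1 * <K> = A^8 - A^4 + 1 - A^-4 + A^-8.
Substitute A = t^(-1/4), i.e. A^e → t^(-e/4): V(t) = t^2 - t + 1 - t^-1 + t^-2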